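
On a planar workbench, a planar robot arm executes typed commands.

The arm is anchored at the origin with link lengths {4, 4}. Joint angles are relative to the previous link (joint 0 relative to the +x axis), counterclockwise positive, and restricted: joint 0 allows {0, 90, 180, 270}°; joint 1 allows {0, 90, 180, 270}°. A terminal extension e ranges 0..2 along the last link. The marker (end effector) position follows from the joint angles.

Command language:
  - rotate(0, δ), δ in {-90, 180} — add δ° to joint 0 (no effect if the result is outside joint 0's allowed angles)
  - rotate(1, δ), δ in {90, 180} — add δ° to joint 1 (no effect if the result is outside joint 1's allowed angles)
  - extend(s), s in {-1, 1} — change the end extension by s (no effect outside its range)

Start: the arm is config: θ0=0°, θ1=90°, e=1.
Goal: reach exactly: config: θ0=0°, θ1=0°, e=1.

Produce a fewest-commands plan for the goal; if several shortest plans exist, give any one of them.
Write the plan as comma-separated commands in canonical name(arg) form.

rotate(1, 180), rotate(1, 90)

start: config: θ0=0°, θ1=90°, e=1
t=1 rotate(1, 180) ⇒ config: θ0=0°, θ1=270°, e=1
t=2 rotate(1, 90) ⇒ config: θ0=0°, θ1=0°, e=1
minimal: 2 command(s), checked below 2.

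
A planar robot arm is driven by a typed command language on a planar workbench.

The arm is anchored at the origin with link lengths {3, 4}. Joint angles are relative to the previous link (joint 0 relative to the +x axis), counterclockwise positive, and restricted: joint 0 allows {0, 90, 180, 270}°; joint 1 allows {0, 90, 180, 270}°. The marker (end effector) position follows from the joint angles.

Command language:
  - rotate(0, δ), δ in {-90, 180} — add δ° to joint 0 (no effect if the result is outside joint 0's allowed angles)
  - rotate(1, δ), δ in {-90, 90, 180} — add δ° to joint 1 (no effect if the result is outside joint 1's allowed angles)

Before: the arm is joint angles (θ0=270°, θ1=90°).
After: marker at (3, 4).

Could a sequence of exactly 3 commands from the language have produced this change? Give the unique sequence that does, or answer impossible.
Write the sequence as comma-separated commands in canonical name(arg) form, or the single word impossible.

initial: joint angles (θ0=270°, θ1=90°)
t=1 rotate(0, -90) ⇒ joint angles (θ0=180°, θ1=90°)
t=2 rotate(0, -90) ⇒ joint angles (θ0=90°, θ1=90°)
t=3 rotate(0, -90) ⇒ joint angles (θ0=0°, θ1=90°)
no other 3-command option fits: unique.

rotate(0, -90), rotate(0, -90), rotate(0, -90)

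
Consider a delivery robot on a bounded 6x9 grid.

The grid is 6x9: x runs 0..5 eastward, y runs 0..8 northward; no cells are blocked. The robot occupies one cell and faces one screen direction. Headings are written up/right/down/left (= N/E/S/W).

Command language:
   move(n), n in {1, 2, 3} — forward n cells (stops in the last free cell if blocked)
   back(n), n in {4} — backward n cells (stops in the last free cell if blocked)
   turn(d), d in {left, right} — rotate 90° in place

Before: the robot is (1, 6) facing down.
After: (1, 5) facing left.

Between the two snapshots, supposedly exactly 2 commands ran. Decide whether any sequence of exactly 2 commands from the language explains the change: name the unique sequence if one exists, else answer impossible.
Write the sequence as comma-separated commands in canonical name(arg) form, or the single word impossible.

move(1), turn(right)

key: order matters: swapping move(1) and turn(right) lands elsewhere
t0: (1, 6) facing down
t=1 move(1) ⇒ (1, 5) facing down
t=2 turn(right) ⇒ (1, 5) facing left
no rival 2-sequence matches.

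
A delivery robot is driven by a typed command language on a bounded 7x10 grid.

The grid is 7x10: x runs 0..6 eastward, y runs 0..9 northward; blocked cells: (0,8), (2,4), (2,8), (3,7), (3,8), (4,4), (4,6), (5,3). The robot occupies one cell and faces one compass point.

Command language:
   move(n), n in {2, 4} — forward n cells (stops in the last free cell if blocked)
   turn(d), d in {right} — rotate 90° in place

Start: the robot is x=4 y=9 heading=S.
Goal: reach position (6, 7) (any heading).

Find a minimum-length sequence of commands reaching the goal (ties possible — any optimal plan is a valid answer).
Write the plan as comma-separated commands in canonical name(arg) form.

begin: x=4 y=9 heading=S
1. move(4) → x=4 y=7 heading=S
2. turn(right) → x=4 y=7 heading=W
3. turn(right) → x=4 y=7 heading=N
4. turn(right) → x=4 y=7 heading=E
5. move(4) → x=6 y=7 heading=E
shorter routes all fall short; 5 is best.

move(4), turn(right), turn(right), turn(right), move(4)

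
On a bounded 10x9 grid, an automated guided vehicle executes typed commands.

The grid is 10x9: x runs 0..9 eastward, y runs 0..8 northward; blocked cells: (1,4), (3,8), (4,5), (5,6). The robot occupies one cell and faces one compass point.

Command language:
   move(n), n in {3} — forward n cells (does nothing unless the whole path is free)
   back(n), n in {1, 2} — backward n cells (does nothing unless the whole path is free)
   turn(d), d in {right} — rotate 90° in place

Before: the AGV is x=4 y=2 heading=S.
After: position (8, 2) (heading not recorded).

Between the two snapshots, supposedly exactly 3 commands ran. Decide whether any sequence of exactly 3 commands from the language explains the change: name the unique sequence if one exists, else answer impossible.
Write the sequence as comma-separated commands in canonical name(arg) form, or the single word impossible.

turn(right), back(2), back(2)

key: running back(2) before turn(right) would end elsewhere — order is forced
begin: x=4 y=2 heading=S
[1] after turn(right): x=4 y=2 heading=W
[2] after back(2): x=6 y=2 heading=W
[3] after back(2): x=8 y=2 heading=W
all 64 alternatives checked — unique.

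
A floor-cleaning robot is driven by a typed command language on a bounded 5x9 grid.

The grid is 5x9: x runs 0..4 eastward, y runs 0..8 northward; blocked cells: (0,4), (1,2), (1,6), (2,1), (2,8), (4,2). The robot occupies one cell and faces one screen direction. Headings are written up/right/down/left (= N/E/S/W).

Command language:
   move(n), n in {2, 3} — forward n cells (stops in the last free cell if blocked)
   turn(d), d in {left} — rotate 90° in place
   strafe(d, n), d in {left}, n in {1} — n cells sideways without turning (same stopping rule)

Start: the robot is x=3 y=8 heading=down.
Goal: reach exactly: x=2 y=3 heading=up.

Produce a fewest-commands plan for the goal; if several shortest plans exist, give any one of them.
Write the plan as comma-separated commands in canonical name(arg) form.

from: x=3 y=8 heading=down
t=1 move(2) ⇒ x=3 y=6 heading=down
t=2 move(3) ⇒ x=3 y=3 heading=down
t=3 turn(left) ⇒ x=3 y=3 heading=right
t=4 turn(left) ⇒ x=3 y=3 heading=up
t=5 strafe(left, 1) ⇒ x=2 y=3 heading=up
nothing shorter than 5 reaches the goal.

move(2), move(3), turn(left), turn(left), strafe(left, 1)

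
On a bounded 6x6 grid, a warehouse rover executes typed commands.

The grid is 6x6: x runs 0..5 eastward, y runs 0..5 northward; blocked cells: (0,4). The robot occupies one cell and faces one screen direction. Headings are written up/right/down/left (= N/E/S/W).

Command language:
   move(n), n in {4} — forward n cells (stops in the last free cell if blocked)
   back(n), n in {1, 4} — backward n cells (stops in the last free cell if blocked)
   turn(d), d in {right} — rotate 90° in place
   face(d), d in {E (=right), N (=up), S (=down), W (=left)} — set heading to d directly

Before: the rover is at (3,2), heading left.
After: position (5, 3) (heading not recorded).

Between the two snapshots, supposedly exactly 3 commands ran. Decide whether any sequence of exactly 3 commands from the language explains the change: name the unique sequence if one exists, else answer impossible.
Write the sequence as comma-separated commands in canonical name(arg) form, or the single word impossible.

key: back(4) runs into the grid edge before its full distance
initial: at (3,2), heading left
1. back(4) → at (5,2), heading left
2. face(S) → at (5,2), heading down
3. back(1) → at (5,3), heading down
no rival 3-sequence matches.

back(4), face(S), back(1)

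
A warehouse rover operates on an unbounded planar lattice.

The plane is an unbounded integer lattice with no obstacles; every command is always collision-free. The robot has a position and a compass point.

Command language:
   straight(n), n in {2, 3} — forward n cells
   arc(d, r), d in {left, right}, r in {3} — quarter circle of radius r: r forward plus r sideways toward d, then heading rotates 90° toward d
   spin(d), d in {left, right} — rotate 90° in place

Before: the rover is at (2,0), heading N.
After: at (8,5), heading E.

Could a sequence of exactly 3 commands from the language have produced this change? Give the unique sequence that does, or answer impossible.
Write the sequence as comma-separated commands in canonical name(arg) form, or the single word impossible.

straight(2), arc(right, 3), straight(3)

key: order matters: swapping straight(2) and straight(3) lands elsewhere
t0: at (2,0), heading N
t=1 straight(2) ⇒ at (2,2), heading N
t=2 arc(right, 3) ⇒ at (5,5), heading E
t=3 straight(3) ⇒ at (8,5), heading E
no other 3-command option fits: unique.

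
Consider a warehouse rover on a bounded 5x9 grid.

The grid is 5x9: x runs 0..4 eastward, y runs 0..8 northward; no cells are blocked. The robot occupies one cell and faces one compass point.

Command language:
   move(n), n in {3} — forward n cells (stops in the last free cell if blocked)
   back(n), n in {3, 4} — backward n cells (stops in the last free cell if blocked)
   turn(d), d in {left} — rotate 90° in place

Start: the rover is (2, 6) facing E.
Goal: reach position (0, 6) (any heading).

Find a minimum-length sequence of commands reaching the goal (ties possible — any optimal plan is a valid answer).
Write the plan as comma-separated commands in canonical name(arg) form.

back(3)

start: (2, 6) facing E
step 1 (back(3)): (0, 6) facing E
shorter routes all fall short; 1 is best.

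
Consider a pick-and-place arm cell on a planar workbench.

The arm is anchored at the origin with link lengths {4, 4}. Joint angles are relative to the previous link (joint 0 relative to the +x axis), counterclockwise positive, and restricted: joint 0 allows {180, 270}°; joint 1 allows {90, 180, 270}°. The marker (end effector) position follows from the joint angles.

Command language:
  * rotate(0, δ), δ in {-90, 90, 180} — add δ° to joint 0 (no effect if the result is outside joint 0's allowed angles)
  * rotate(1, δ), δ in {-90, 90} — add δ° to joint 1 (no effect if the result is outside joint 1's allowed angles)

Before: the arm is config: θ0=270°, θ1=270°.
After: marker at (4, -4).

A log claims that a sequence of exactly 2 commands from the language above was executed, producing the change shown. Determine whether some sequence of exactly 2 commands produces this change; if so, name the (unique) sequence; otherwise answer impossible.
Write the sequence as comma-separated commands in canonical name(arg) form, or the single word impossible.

rotate(1, -90), rotate(1, -90)

from: config: θ0=270°, θ1=270°
[1] after rotate(1, -90): config: θ0=270°, θ1=180°
[2] after rotate(1, -90): config: θ0=270°, θ1=90°
uniquely the one of 25 2-step routes that fits.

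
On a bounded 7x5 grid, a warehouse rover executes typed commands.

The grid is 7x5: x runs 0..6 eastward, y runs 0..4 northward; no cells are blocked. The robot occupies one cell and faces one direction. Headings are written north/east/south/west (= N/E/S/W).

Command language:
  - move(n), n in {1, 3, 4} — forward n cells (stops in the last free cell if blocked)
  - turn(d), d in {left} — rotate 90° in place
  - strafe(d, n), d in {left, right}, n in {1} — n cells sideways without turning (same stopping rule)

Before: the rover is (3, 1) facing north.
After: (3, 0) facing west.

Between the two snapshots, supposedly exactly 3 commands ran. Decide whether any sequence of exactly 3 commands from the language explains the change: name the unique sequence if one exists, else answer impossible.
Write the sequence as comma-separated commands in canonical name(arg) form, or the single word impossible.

turn(left), strafe(left, 1), strafe(left, 1)

key: the second strafe(left, 1) runs into the grid edge before its full distance
t0: (3, 1) facing north
[1] after turn(left): (3, 1) facing west
[2] after strafe(left, 1): (3, 0) facing west
[3] after strafe(left, 1): (3, 0) facing west
no rival 3-sequence matches.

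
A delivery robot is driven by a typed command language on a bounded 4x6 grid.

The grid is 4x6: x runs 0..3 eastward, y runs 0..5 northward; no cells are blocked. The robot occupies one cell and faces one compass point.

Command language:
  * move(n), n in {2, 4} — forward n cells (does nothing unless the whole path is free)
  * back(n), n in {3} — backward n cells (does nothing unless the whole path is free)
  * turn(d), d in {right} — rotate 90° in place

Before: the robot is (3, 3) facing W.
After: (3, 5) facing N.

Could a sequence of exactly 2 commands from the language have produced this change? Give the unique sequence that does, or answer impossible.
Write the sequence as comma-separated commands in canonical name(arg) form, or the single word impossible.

turn(right), move(2)

key: running move(2) before turn(right) would end elsewhere — order is forced
from: (3, 3) facing W
step 1 (turn(right)): (3, 3) facing N
step 2 (move(2)): (3, 5) facing N
no rival 2-sequence matches.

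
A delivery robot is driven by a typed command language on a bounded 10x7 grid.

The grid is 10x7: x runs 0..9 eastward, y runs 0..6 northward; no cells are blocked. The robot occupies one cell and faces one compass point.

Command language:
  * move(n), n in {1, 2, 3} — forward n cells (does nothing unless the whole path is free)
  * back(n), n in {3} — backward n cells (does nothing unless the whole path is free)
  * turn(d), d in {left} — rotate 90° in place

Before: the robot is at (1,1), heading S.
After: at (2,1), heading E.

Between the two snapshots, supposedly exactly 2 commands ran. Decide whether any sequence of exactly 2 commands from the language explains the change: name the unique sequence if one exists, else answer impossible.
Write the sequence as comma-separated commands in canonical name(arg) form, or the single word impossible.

turn(left), move(1)

key: position moved to (2,1) AND the heading swung to E — translation plus rotation needed
begin: at (1,1), heading S
step 1 (turn(left)): at (1,1), heading E
step 2 (move(1)): at (2,1), heading E
no rival 2-sequence matches.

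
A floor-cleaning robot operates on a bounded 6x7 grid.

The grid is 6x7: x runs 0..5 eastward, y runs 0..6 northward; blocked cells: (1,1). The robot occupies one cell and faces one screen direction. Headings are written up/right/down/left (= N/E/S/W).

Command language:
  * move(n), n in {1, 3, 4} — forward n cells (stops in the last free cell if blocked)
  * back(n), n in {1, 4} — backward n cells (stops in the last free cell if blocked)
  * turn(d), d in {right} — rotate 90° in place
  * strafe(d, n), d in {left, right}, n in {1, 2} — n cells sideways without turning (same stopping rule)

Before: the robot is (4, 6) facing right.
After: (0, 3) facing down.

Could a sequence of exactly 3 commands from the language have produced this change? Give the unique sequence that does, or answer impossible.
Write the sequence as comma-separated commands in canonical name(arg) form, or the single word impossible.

back(4), turn(right), move(3)

key: cell and facing (now S) both changed — the 3 commands mix motion and turning
initial: (4, 6) facing right
step 1 (back(4)): (0, 6) facing right
step 2 (turn(right)): (0, 6) facing down
step 3 (move(3)): (0, 3) facing down
no other 3-command option fits: unique.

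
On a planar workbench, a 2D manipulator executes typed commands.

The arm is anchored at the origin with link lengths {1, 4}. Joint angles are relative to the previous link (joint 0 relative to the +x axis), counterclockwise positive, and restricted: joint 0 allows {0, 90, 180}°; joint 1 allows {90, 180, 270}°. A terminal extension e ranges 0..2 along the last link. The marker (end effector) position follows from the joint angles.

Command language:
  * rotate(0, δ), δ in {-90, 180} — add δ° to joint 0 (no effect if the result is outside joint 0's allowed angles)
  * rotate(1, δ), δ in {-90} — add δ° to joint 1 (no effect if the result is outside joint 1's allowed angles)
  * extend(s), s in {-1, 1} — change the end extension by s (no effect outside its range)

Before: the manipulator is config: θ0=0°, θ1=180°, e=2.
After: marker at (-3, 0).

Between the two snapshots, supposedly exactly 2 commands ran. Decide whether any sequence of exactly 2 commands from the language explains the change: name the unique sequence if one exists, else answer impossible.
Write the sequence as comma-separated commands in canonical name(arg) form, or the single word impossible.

extend(-1), extend(-1)

start: config: θ0=0°, θ1=180°, e=2
t=1 extend(-1) ⇒ config: θ0=0°, θ1=180°, e=1
t=2 extend(-1) ⇒ config: θ0=0°, θ1=180°, e=0
no rival 2-sequence matches.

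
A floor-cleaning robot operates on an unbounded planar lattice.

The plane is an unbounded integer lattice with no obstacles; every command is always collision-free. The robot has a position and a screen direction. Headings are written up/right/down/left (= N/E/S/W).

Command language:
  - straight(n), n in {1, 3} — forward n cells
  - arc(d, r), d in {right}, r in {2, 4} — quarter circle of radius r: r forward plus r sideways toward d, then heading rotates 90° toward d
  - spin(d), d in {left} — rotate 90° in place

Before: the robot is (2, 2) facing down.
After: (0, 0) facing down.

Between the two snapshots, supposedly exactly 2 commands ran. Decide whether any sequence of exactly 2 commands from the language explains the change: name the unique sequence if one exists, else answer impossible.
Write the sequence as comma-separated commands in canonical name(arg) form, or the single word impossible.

key: heading stays S — rotations cancel among the 2 commands
from: (2, 2) facing down
[1] after arc(right, 2): (0, 0) facing left
[2] after spin(left): (0, 0) facing down
uniquely the one of 25 2-step routes that fits.

arc(right, 2), spin(left)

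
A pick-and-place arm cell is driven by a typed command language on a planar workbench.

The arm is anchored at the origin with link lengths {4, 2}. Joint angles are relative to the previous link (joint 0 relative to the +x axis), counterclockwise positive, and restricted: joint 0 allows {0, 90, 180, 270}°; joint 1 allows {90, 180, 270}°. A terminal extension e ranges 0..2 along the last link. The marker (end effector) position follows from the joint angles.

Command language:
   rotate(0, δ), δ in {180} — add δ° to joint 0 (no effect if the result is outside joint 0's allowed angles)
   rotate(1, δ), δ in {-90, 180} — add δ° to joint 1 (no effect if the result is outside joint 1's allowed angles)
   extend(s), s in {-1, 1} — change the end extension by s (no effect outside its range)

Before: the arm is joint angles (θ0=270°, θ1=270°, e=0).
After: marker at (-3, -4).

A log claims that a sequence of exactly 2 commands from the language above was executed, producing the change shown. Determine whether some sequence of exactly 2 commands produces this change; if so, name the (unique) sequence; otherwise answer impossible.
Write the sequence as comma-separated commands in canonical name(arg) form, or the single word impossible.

extend(-1), extend(1)

key: order matters: swapping extend(-1) and extend(1) lands elsewhere
from: joint angles (θ0=270°, θ1=270°, e=0)
step 1 (extend(-1)): joint angles (θ0=270°, θ1=270°, e=0)
step 2 (extend(1)): joint angles (θ0=270°, θ1=270°, e=1)
no other 2-command option fits: unique.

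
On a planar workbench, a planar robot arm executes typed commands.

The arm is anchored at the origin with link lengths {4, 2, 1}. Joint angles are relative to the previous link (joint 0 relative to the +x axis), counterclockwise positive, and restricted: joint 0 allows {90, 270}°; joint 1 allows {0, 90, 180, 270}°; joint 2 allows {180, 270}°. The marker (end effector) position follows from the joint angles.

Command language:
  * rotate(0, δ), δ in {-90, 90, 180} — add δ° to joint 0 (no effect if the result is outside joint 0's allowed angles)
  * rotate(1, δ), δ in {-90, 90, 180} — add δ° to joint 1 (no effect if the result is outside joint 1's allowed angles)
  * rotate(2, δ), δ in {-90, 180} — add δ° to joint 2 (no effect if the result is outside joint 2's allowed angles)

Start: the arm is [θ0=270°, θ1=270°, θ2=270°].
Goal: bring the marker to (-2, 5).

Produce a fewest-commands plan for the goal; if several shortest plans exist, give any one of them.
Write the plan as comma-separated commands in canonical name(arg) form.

from: [θ0=270°, θ1=270°, θ2=270°]
step 1 (rotate(0, 180)): [θ0=90°, θ1=270°, θ2=270°]
step 2 (rotate(1, 180)): [θ0=90°, θ1=90°, θ2=270°]
nothing shorter than 2 reaches the goal.

rotate(0, 180), rotate(1, 180)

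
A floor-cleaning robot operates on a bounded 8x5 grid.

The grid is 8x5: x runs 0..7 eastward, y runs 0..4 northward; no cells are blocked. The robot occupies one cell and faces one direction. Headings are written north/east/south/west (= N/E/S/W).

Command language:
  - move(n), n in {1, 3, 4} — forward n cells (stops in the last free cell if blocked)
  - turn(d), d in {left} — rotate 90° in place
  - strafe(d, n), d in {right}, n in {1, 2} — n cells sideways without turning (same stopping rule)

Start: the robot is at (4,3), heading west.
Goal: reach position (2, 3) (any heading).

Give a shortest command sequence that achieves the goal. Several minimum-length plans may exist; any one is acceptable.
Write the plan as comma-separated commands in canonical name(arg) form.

turn(left), strafe(right, 2)

begin: at (4,3), heading west
t=1 turn(left) ⇒ at (4,3), heading south
t=2 strafe(right, 2) ⇒ at (2,3), heading south
no 1-step plan works, so 2 is optimal.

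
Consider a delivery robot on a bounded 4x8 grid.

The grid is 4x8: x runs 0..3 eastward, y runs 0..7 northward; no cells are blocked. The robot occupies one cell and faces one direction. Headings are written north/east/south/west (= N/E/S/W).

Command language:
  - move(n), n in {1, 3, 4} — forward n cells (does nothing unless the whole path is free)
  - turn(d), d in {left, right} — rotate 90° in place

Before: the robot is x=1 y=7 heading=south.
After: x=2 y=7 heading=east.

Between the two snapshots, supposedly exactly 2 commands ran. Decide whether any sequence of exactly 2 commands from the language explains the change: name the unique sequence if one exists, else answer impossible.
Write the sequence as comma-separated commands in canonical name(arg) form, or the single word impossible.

turn(left), move(1)

key: cell and facing (now E) both changed — the 2 commands mix motion and turning
begin: x=1 y=7 heading=south
t=1 turn(left) ⇒ x=1 y=7 heading=east
t=2 move(1) ⇒ x=2 y=7 heading=east
all 25 alternatives checked — unique.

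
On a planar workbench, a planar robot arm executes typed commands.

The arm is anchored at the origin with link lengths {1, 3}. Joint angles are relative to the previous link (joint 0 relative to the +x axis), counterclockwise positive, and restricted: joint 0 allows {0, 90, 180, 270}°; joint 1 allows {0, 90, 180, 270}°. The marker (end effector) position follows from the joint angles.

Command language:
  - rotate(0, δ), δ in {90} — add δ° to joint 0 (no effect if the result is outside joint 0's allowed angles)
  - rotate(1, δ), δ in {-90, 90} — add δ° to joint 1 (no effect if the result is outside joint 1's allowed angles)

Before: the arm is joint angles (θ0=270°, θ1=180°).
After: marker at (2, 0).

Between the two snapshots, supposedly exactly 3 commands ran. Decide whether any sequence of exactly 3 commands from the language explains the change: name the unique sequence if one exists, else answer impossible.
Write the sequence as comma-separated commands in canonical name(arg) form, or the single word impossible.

rotate(0, 90), rotate(0, 90), rotate(0, 90)

t0: joint angles (θ0=270°, θ1=180°)
t=1 rotate(0, 90) ⇒ joint angles (θ0=0°, θ1=180°)
t=2 rotate(0, 90) ⇒ joint angles (θ0=90°, θ1=180°)
t=3 rotate(0, 90) ⇒ joint angles (θ0=180°, θ1=180°)
all 27 alternatives checked — unique.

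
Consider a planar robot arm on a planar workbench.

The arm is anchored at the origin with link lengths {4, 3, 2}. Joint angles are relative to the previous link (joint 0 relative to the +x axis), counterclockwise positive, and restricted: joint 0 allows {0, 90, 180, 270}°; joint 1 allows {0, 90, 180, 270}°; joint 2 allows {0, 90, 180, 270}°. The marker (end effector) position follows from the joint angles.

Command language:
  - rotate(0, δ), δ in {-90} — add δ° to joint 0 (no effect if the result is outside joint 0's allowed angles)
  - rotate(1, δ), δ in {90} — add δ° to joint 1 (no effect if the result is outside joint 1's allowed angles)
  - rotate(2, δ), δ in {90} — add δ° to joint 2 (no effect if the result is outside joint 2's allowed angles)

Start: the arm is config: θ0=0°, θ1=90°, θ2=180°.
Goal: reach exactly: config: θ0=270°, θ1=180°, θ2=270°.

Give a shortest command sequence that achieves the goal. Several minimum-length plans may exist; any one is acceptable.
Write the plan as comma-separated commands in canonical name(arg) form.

begin: config: θ0=0°, θ1=90°, θ2=180°
t=1 rotate(2, 90) ⇒ config: θ0=0°, θ1=90°, θ2=270°
t=2 rotate(0, -90) ⇒ config: θ0=270°, θ1=90°, θ2=270°
t=3 rotate(1, 90) ⇒ config: θ0=270°, θ1=180°, θ2=270°
nothing shorter than 3 reaches the goal.

rotate(2, 90), rotate(0, -90), rotate(1, 90)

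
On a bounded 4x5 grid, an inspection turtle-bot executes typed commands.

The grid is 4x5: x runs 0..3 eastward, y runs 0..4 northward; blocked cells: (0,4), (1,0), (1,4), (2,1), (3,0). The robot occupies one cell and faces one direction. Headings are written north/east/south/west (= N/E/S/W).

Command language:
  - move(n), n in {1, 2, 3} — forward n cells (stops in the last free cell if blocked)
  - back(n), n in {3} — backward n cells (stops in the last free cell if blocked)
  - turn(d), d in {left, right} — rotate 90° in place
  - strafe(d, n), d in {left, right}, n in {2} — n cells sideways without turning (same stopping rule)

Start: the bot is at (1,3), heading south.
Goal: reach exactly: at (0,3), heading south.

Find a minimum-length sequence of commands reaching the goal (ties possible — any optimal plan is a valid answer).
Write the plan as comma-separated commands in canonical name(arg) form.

begin: at (1,3), heading south
1. strafe(right, 2) → at (0,3), heading south
no 0-step plan works, so 1 is optimal.

strafe(right, 2)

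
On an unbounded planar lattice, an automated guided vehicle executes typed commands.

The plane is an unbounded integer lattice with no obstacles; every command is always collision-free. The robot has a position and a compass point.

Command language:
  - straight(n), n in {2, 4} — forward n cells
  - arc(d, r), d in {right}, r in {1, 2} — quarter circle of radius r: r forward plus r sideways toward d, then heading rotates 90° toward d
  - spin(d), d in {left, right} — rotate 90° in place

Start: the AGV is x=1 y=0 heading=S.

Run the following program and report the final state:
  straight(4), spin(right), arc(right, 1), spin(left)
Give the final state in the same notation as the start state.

initial: x=1 y=0 heading=S
1. straight(4) → x=1 y=-4 heading=S
2. spin(right) → x=1 y=-4 heading=W
3. arc(right, 1) → x=0 y=-3 heading=N
4. spin(left) → x=0 y=-3 heading=W

x=0 y=-3 heading=W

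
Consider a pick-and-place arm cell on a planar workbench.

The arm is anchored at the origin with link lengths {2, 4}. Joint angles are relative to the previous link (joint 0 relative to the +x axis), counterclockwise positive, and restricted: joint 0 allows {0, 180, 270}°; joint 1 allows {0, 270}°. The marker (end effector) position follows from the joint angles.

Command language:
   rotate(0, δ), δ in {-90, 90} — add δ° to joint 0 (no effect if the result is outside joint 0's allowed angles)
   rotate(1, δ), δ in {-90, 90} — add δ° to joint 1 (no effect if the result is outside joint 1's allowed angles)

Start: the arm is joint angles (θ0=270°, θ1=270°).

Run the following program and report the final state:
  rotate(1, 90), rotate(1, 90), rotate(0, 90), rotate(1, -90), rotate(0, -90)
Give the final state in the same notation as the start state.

joint angles (θ0=270°, θ1=270°)

initial: joint angles (θ0=270°, θ1=270°)
[1] after rotate(1, 90): joint angles (θ0=270°, θ1=0°)
[2] after rotate(1, 90): joint angles (θ0=270°, θ1=0°)
[3] after rotate(0, 90): joint angles (θ0=0°, θ1=0°)
[4] after rotate(1, -90): joint angles (θ0=0°, θ1=270°)
[5] after rotate(0, -90): joint angles (θ0=270°, θ1=270°)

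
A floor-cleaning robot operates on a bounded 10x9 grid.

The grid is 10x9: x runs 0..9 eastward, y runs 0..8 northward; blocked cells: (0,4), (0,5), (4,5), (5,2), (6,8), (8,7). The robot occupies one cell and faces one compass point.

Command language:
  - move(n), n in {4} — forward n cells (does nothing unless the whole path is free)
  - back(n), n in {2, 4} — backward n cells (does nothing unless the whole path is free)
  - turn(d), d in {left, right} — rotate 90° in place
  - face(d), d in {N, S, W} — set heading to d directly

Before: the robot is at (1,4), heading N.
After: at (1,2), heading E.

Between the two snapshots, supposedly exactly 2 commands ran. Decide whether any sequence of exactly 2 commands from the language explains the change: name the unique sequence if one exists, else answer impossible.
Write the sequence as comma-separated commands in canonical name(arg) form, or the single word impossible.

key: running turn(right) before back(2) would end elsewhere — order is forced
begin: at (1,4), heading N
step 1 (back(2)): at (1,2), heading N
step 2 (turn(right)): at (1,2), heading E
all 64 alternatives checked — unique.

back(2), turn(right)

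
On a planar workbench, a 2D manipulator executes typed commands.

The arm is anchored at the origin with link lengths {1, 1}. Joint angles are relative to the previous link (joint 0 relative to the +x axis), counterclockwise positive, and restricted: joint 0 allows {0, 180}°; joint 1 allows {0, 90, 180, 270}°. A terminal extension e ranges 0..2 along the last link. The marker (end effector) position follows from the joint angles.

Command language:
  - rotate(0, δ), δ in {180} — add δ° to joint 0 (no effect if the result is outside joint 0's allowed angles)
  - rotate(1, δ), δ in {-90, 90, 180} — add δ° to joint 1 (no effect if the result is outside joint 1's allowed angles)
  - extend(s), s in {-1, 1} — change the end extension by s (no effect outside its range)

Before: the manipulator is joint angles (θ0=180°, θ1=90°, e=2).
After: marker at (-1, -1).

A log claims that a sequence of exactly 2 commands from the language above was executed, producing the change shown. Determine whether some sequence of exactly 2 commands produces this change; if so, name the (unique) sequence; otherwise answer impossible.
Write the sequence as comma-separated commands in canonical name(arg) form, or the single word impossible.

extend(-1), extend(-1)

start: joint angles (θ0=180°, θ1=90°, e=2)
1. extend(-1) → joint angles (θ0=180°, θ1=90°, e=1)
2. extend(-1) → joint angles (θ0=180°, θ1=90°, e=0)
no rival 2-sequence matches.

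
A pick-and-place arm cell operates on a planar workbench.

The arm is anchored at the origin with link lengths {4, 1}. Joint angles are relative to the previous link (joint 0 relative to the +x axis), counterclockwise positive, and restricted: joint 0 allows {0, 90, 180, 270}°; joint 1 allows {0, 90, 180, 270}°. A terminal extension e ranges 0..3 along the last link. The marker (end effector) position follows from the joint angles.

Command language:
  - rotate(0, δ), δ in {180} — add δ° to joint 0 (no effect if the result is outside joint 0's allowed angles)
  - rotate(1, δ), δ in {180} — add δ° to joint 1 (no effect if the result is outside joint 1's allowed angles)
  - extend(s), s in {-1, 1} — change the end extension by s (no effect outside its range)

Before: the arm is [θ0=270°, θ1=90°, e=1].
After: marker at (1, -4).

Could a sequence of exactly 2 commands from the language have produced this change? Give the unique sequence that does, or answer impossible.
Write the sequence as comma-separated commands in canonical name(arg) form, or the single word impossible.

extend(-1), extend(-1)

initial: [θ0=270°, θ1=90°, e=1]
[1] after extend(-1): [θ0=270°, θ1=90°, e=0]
[2] after extend(-1): [θ0=270°, θ1=90°, e=0]
no other 2-command option fits: unique.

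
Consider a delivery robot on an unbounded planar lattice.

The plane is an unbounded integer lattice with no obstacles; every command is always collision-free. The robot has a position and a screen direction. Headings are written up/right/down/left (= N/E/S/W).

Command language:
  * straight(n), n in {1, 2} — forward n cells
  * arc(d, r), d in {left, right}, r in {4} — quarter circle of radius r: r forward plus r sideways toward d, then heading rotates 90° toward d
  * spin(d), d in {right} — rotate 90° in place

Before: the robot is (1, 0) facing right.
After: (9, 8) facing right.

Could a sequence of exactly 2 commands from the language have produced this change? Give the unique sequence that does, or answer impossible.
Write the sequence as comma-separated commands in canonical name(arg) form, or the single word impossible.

arc(left, 4), arc(right, 4)

key: order matters: swapping arc(left, 4) and arc(right, 4) lands elsewhere
initial: (1, 0) facing right
t=1 arc(left, 4) ⇒ (5, 4) facing up
t=2 arc(right, 4) ⇒ (9, 8) facing right
uniquely the one of 25 2-step routes that fits.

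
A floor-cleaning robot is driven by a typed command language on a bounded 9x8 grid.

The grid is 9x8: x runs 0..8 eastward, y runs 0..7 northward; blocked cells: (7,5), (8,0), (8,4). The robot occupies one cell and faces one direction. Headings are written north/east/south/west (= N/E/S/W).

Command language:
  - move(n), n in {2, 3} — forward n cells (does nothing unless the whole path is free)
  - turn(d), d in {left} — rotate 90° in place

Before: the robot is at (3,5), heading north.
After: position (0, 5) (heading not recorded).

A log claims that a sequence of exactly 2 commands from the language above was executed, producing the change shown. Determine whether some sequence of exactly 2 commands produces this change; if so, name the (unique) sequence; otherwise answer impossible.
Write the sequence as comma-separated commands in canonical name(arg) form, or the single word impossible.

key: order matters: swapping turn(left) and move(3) lands elsewhere
from: at (3,5), heading north
step 1 (turn(left)): at (3,5), heading west
step 2 (move(3)): at (0,5), heading west
no other 2-command option fits: unique.

turn(left), move(3)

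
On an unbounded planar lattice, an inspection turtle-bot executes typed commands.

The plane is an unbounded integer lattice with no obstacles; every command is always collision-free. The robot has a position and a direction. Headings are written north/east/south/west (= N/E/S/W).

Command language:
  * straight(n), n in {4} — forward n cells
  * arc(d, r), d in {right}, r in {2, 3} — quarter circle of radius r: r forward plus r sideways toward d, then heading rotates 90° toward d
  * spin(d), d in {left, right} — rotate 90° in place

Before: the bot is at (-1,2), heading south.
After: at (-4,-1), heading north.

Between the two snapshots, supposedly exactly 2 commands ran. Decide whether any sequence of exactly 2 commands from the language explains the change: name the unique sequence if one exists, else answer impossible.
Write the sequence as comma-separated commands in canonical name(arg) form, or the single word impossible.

arc(right, 3), spin(right)

key: cell and facing (now N) both changed — the 2 commands mix motion and turning
initial: at (-1,2), heading south
t=1 arc(right, 3) ⇒ at (-4,-1), heading west
t=2 spin(right) ⇒ at (-4,-1), heading north
uniquely the one of 25 2-step routes that fits.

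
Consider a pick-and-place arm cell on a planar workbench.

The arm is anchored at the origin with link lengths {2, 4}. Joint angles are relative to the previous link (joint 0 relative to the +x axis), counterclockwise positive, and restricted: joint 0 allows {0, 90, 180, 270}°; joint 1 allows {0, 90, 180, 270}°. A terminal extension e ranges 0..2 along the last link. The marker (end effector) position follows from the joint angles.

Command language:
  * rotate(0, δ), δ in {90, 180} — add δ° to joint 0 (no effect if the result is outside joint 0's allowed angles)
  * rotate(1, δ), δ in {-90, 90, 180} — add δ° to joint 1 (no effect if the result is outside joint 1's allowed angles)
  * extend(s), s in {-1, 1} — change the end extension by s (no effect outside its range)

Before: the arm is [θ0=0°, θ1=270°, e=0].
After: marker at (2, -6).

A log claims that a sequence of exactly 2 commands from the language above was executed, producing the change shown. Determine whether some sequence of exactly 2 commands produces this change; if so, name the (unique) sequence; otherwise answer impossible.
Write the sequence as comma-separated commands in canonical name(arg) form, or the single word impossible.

extend(1), extend(1)

initial: [θ0=0°, θ1=270°, e=0]
1. extend(1) → [θ0=0°, θ1=270°, e=1]
2. extend(1) → [θ0=0°, θ1=270°, e=2]
uniquely the one of 49 2-step routes that fits.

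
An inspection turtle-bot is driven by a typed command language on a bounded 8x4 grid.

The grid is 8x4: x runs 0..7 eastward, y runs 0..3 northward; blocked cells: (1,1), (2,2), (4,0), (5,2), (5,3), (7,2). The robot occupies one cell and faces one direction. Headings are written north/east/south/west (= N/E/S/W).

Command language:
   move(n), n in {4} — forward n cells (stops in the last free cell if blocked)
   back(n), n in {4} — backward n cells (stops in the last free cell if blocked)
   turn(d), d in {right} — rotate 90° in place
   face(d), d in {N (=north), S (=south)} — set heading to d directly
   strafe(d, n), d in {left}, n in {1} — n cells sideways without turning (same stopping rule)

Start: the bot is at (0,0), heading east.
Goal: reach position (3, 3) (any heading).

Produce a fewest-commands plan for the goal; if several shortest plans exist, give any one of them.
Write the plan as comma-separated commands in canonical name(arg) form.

t0: at (0,0), heading east
1. move(4) → at (3,0), heading east
2. face(N) → at (3,0), heading north
3. move(4) → at (3,3), heading north
nothing shorter than 3 reaches the goal.

move(4), face(N), move(4)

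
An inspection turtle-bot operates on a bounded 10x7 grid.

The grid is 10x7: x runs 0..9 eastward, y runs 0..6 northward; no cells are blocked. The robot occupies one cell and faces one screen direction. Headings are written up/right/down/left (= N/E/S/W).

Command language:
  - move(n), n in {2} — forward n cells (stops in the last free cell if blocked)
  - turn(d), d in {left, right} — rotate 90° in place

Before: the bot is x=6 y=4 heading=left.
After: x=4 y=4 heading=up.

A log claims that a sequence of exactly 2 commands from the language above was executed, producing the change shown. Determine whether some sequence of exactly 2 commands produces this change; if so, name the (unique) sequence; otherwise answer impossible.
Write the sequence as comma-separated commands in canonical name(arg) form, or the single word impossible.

key: position moved to (4,4) AND the heading swung to N — translation plus rotation needed
begin: x=6 y=4 heading=left
[1] after move(2): x=4 y=4 heading=left
[2] after turn(right): x=4 y=4 heading=up
uniquely the one of 9 2-step routes that fits.

move(2), turn(right)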